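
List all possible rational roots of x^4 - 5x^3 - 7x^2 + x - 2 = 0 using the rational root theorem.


Rational root theorem: possible roots are ±p/q where:
  p divides the constant term (-2): p ∈ {1, 2}
  q divides the leading coefficient (1): q ∈ {1}

All possible rational roots: -2, -1, 1, 2

-2, -1, 1, 2


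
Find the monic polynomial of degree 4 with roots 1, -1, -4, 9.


A monic polynomial with roots 1, -1, -4, 9 is:
p(x) = (x - 1)(x + 1)(x + 4)(x - 9)
After multiplying by (x - 1): x - 1
After multiplying by (x + 1): x^2 - 1
After multiplying by (x + 4): x^3 + 4x^2 - x - 4
After multiplying by (x - 9): x^4 - 5x^3 - 37x^2 + 5x + 36

x^4 - 5x^3 - 37x^2 + 5x + 36


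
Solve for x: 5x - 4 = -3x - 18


Starting with: 5x - 4 = -3x - 18
Move all x terms to left: (5 + 3)x = -18 + 4
Simplify: 8x = -14
Divide both sides by 8: x = -7/4

x = -7/4


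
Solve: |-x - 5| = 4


An absolute value equation |expr| = 4 gives two cases:
Case 1: -x - 5 = 4
  -x = 9, so x = -9
Case 2: -x - 5 = -4
  -x = 1, so x = -1

x = -9, x = -1


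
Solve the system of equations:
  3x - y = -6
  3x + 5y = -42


Using Cramer's rule:
Determinant D = (3)(5) - (3)(-1) = 15 + 3 = 18
Dx = (-6)(5) - (-42)(-1) = -30 - 42 = -72
Dy = (3)(-42) - (3)(-6) = -126 + 18 = -108
x = Dx/D = -72/18 = -4
y = Dy/D = -108/18 = -6

x = -4, y = -6


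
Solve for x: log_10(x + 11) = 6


Convert to exponential form: x + 11 = 10^6 = 1000000
x = 1000000 - 11 = 999989
Check: log_10(999989 + 11) = log_10(1000000) = log_10(1000000) = 6 ✓

x = 999989


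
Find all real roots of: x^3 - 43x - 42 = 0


Let p(x) = x^3 - 43x - 42. By the rational root theorem (leading coefficient 1), any rational root is an integer divisor of 42: try ±1, ±2, ... in turn.
Test x = 1: value = -84 ≠ 0.
Test x = -1: value = 0 ✓, so (x + 1) is a factor.
Synthetic division by (x + 1): bring down 1; 1(-1) + 0 = -1; (-1)(-1) - 43 = -42; (-42)(-1) - 42 = 0 → quotient x^2 - x - 42, remainder 0.
Solve the quadratic x^2 - x - 42 = 0: discriminant = (-1)^2 - 4(1)(-42) = 1 + 168 = 169.
sqrt(169) = 13, so x = (1 ± 13)/2: x = 7 or x = -6.

x = -6, x = -1, x = 7


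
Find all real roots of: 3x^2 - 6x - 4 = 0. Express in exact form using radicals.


Using the quadratic formula: x = (-b ± sqrt(b^2 - 4ac)) / (2a)
Here a = 3, b = -6, c = -4
Discriminant = b^2 - 4ac = (-6)^2 - 4(3)(-4) = 36 + 48 = 84
Since discriminant = 84 > 0, there are two real roots.
x = (6 ± 2*sqrt(21)) / 6
Simplifying: x = (3 ± sqrt(21)) / 3
Numerically: x ≈ 2.5275 or x ≈ -0.5275

x = (3 + sqrt(21)) / 3 or x = (3 - sqrt(21)) / 3


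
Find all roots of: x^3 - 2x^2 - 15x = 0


The constant term is 0, so x = 0 is a root. Factor out x:
  x^2 - 2x - 15 = 0
Solve the quadratic x^2 - 2x - 15 = 0: discriminant = (-2)^2 - 4(1)(-15) = 4 + 60 = 64.
sqrt(64) = 8, so x = (2 ± 8)/2: x = 5 or x = -3.
Collecting all roots found:

x = -3, x = 0, x = 5


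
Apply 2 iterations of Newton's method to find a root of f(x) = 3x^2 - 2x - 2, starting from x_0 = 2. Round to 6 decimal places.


Newton's method: x_(n+1) = x_n - f(x_n)/f'(x_n)
f(x) = 3x^2 - 2x - 2
f'(x) = 6x - 2

Iteration 1:
  f(2.000000) = 6.000000
  f'(2.000000) = 10.000000
  x_1 = 2.000000 - (6.000000)/(10.000000) = 1.400000

Iteration 2:
  f(1.400000) = 1.080000
  f'(1.400000) = 6.400000
  x_2 = 1.400000 - (1.080000)/(6.400000) = 1.231250

x_2 = 1.231250


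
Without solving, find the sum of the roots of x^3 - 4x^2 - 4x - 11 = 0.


By Vieta's formulas for x^3 + bx^2 + cx + d = 0:
  r1 + r2 + r3 = -b/a = 4
  r1*r2 + r1*r3 + r2*r3 = c/a = -4
  r1*r2*r3 = -d/a = 11


Sum = 4


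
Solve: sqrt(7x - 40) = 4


Square both sides: 7x - 40 = 4^2 = 16
7x = 16 + 40 = 56
x = 8
Check: sqrt(7*8 - 40) = sqrt(16) = 4 ✓

x = 8


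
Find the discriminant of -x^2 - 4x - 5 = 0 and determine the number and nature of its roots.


For ax^2 + bx + c = 0, discriminant D = b^2 - 4ac
Here a = -1, b = -4, c = -5
D = (-4)^2 - 4(-1)(-5) = 16 - 20 = -4

D = -4 < 0
The equation has no real roots (2 complex conjugate roots).

Discriminant = -4, no real roots (2 complex conjugate roots)


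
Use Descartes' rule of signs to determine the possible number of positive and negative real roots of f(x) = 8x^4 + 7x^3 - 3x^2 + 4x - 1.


Descartes' rule of signs:

For positive roots, count sign changes in f(x) = 8x^4 + 7x^3 - 3x^2 + 4x - 1:
Signs of coefficients: +, +, -, +, -
Number of sign changes: 3
Possible positive real roots: 3, 1

For negative roots, examine f(-x) = 8x^4 - 7x^3 - 3x^2 - 4x - 1:
Signs of coefficients: +, -, -, -, -
Number of sign changes: 1
Possible negative real roots: 1

Positive roots: 3 or 1; Negative roots: 1


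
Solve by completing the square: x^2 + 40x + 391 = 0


Start: x^2 + 40x + 391 = 0
Move constant: x^2 + 40x = -391
Half of 40 is 20, squared is 400
Add 400 to both sides: x^2 + 40x + 400 = 9
(x + 20)^2 = 9
x + 20 = ±3
x = -20 + 3 = -17 or x = -20 - 3 = -23

x = -23, x = -17


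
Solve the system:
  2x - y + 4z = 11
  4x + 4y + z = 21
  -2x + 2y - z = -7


Using Cramer's rule. Expand each determinant along the first row.
D  = 2*[4*(-1) - 1*2] - (-1)*[4*(-1) - 1*(-2)] + 4*[4*2 - 4*(-2)]
  = 2*(-6) - (-1)*(-2) + 4*(16) = 50
Dx = 11*[4*(-1) - 1*2] - (-1)*[21*(-1) - 1*(-7)] + 4*[21*2 - 4*(-7)]
  = 11*(-6) - (-1)*(-14) + 4*(70) = 200
Dy = 2*[21*(-1) - 1*(-7)] - 11*[4*(-1) - 1*(-2)] + 4*[4*(-7) - 21*(-2)]
  = 2*(-14) - 11*(-2) + 4*(14) = 50
Dz = 2*[4*(-7) - 21*2] - (-1)*[4*(-7) - 21*(-2)] + 11*[4*2 - 4*(-2)]
  = 2*(-70) - (-1)*(14) + 11*(16) = 50
x = Dx/D = 200/50 = 4, y = Dy/D = 50/50 = 1, z = Dz/D = 50/50 = 1
Check eq1: (2)(4) + (-1)(1) + (4)(1) = 11 = 11 ✓
Check eq2: (4)(4) + (4)(1) + (1)(1) = 21 = 21 ✓
Check eq3: (-2)(4) + (2)(1) + (-1)(1) = -7 = -7 ✓

x = 4, y = 1, z = 1


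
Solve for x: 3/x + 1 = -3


Subtract 1 from both sides: 3/x = -4
Multiply both sides by x: 3 = -4 * x
Divide by -4: x = -3/4

x = -3/4


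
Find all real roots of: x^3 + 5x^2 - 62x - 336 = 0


Let p(x) = x^3 + 5x^2 - 62x - 336. By the rational root theorem (leading coefficient 1), any rational root is an integer divisor of 336: try ±1, ±2, ... in turn.
Test x = 1: value = -392 ≠ 0.
Test x = -1: value = -270 ≠ 0.
Test x = 2: value = -432 ≠ 0.
Test x = -2: value = -200 ≠ 0.
Test x = 3: value = -450 ≠ 0.
Test x = -3: value = -132 ≠ 0.
Test x = 4: value = -440 ≠ 0.
Test x = -4: value = -72 ≠ 0.
Test x = 6: value = -312 ≠ 0.
Test x = -6: value = 0 ✓, so (x + 6) is a factor.
Synthetic division by (x + 6): bring down 1; 1(-6) + 5 = -1; (-1)(-6) - 62 = -56; (-56)(-6) - 336 = 0 → quotient x^2 - x - 56, remainder 0.
Solve the quadratic x^2 - x - 56 = 0: discriminant = (-1)^2 - 4(1)(-56) = 1 + 224 = 225.
sqrt(225) = 15, so x = (1 ± 15)/2: x = 8 or x = -7.

x = -7, x = -6, x = 8


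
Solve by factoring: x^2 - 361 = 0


We need two numbers that multiply to -361 and add to 0.
Those numbers are -19 and 19 (since (-19) * 19 = -361 and (-19) + 19 = 0).
So x^2 - 361 = (x - 19)(x + 19) = 0
Setting each factor to zero: x = 19 or x = -19

x = -19, x = 19


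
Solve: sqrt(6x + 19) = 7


Square both sides: 6x + 19 = 7^2 = 49
6x = 49 - 19 = 30
x = 5
Check: sqrt(6*5 + 19) = sqrt(49) = 7 ✓

x = 5


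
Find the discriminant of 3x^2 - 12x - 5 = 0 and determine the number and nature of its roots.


For ax^2 + bx + c = 0, discriminant D = b^2 - 4ac
Here a = 3, b = -12, c = -5
D = (-12)^2 - 4(3)(-5) = 144 + 60 = 204

D = 204 > 0 but not a perfect square
The equation has 2 distinct real irrational roots.

Discriminant = 204, 2 distinct real irrational roots


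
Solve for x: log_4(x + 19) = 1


Convert to exponential form: x + 19 = 4^1 = 4
x = 4 - 19 = -15
Check: log_4(-15 + 19) = log_4(4) = log_4(4) = 1 ✓

x = -15


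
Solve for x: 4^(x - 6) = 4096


Express both sides with the same base.
4096 = 4^6
Since the bases match, equate exponents: x - 6 = 6
So x = 6 - (-6) = 12

x = 12


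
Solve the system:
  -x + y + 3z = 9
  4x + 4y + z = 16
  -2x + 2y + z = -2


Using Cramer's rule. Expand each determinant along the first row.
D  = (-1)*[4*1 - 1*2] - 1*[4*1 - 1*(-2)] + 3*[4*2 - 4*(-2)]
  = (-1)*(2) - 1*(6) + 3*(16) = 40
Dx = 9*[4*1 - 1*2] - 1*[16*1 - 1*(-2)] + 3*[16*2 - 4*(-2)]
  = 9*(2) - 1*(18) + 3*(40) = 120
Dy = (-1)*[16*1 - 1*(-2)] - 9*[4*1 - 1*(-2)] + 3*[4*(-2) - 16*(-2)]
  = (-1)*(18) - 9*(6) + 3*(24) = 0
Dz = (-1)*[4*(-2) - 16*2] - 1*[4*(-2) - 16*(-2)] + 9*[4*2 - 4*(-2)]
  = (-1)*(-40) - 1*(24) + 9*(16) = 160
x = Dx/D = 120/40 = 3, y = Dy/D = 0/40 = 0, z = Dz/D = 160/40 = 4
Check eq1: (-1)(3) + (1)(0) + (3)(4) = 9 = 9 ✓
Check eq2: (4)(3) + (4)(0) + (1)(4) = 16 = 16 ✓
Check eq3: (-2)(3) + (2)(0) + (1)(4) = -2 = -2 ✓

x = 3, y = 0, z = 4


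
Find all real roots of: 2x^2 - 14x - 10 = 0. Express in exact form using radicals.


Using the quadratic formula: x = (-b ± sqrt(b^2 - 4ac)) / (2a)
Here a = 2, b = -14, c = -10
Discriminant = b^2 - 4ac = (-14)^2 - 4(2)(-10) = 196 + 80 = 276
Since discriminant = 276 > 0, there are two real roots.
x = (14 ± 2*sqrt(69)) / 4
Simplifying: x = (7 ± sqrt(69)) / 2
Numerically: x ≈ 7.6533 or x ≈ -0.6533

x = (7 + sqrt(69)) / 2 or x = (7 - sqrt(69)) / 2


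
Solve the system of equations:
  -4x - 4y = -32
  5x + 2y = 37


Using Cramer's rule:
Determinant D = (-4)(2) - (5)(-4) = -8 + 20 = 12
Dx = (-32)(2) - (37)(-4) = -64 + 148 = 84
Dy = (-4)(37) - (5)(-32) = -148 + 160 = 12
x = Dx/D = 84/12 = 7
y = Dy/D = 12/12 = 1

x = 7, y = 1


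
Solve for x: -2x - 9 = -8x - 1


Starting with: -2x - 9 = -8x - 1
Move all x terms to left: (-2 + 8)x = -1 + 9
Simplify: 6x = 8
Divide both sides by 6: x = 4/3

x = 4/3


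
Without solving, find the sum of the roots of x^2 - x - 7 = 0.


By Vieta's formulas for ax^2 + bx + c = 0:
  Sum of roots = -b/a
  Product of roots = c/a

Here a = 1, b = -1, c = -7
Sum = -(-1)/1 = 1
Product = -7/1 = -7

Sum = 1


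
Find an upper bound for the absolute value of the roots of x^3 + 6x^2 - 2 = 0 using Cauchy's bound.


Cauchy's bound: all roots r satisfy |r| <= 1 + max(|a_i/a_n|) for i = 0,...,n-1
where a_n is the leading coefficient.

Coefficients: [1, 6, 0, -2]
Leading coefficient a_n = 1
Ratios |a_i/a_n|: 6, 0, 2
Maximum ratio: 6
Cauchy's bound: |r| <= 1 + 6 = 7

Upper bound = 7


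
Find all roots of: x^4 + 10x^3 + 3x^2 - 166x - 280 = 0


Let p(x) = x^4 + 10x^3 + 3x^2 - 166x - 280. By the rational root theorem (leading coefficient 1), any rational root is an integer divisor of 280: try ±1, ±2, ... in turn.
Test x = 1: value = -432 ≠ 0.
Test x = -1: value = -120 ≠ 0.
Test x = 2: value = -504 ≠ 0.
Test x = -2: value = 0 ✓, so (x + 2) is a factor.
Synthetic division by (x + 2): bring down 1; 1(-2) + 10 = 8; 8(-2) + 3 = -13; (-13)(-2) - 166 = -140; (-140)(-2) - 280 = 0 → quotient x^3 + 8x^2 - 13x - 140, remainder 0.
Continue with the quotient x^3 + 8x^2 - 13x - 140 (candidates must divide 140; re-test x = -2 first in case it repeats).
Test x = -2: value = -90 ≠ 0.
Test x = 4: value = 0 ✓, so (x - 4) is a factor.
Synthetic division by (x - 4): bring down 1; 1(4) + 8 = 12; 12(4) - 13 = 35; 35(4) - 140 = 0 → quotient x^2 + 12x + 35, remainder 0.
Solve the quadratic x^2 + 12x + 35 = 0: discriminant = 12^2 - 4(1)(35) = 144 - 140 = 4.
sqrt(4) = 2, so x = (-12 ± 2)/2: x = -5 or x = -7.
Collecting all roots found:

x = -7, x = -5, x = -2, x = 4


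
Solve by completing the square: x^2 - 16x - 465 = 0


Start: x^2 - 16x - 465 = 0
Move constant: x^2 - 16x = 465
Half of -16 is -8, squared is 64
Add 64 to both sides: x^2 - 16x + 64 = 529
(x - 8)^2 = 529
x - 8 = ±23
x = 8 + 23 = 31 or x = 8 - 23 = -15

x = -15, x = 31


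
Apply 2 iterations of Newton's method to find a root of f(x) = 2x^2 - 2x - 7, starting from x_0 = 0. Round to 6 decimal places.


Newton's method: x_(n+1) = x_n - f(x_n)/f'(x_n)
f(x) = 2x^2 - 2x - 7
f'(x) = 4x - 2

Iteration 1:
  f(0.000000) = -7.000000
  f'(0.000000) = -2.000000
  x_1 = 0.000000 - (-7.000000)/(-2.000000) = -3.500000

Iteration 2:
  f(-3.500000) = 24.500000
  f'(-3.500000) = -16.000000
  x_2 = -3.500000 - (24.500000)/(-16.000000) = -1.968750

x_2 = -1.968750


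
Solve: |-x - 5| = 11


An absolute value equation |expr| = 11 gives two cases:
Case 1: -x - 5 = 11
  -x = 16, so x = -16
Case 2: -x - 5 = -11
  -x = -6, so x = 6

x = -16, x = 6


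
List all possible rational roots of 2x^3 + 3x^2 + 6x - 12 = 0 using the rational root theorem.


Rational root theorem: possible roots are ±p/q where:
  p divides the constant term (-12): p ∈ {1, 2, 3, 4, 6, 12}
  q divides the leading coefficient (2): q ∈ {1, 2}

All possible rational roots: -12, -6, -4, -3, -2, -3/2, -1, -1/2, 1/2, 1, 3/2, 2, 3, 4, 6, 12

-12, -6, -4, -3, -2, -3/2, -1, -1/2, 1/2, 1, 3/2, 2, 3, 4, 6, 12


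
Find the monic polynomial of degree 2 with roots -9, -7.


A monic polynomial with roots -9, -7 is:
p(x) = (x + 9)(x + 7)
After multiplying by (x + 9): x + 9
After multiplying by (x + 7): x^2 + 16x + 63

x^2 + 16x + 63


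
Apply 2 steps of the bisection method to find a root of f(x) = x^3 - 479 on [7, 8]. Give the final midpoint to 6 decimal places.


f(x) = x^3 - 479
f(7) = -136 < 0
f(8) = 33 > 0

Step 1: midpoint = (7.000000 + 8.000000)/2 = 7.500000
  f(7.500000) = -57.125000
  f(mid) < 0, so root is in [7.500000, 8.000000]

Step 2: midpoint = (7.500000 + 8.000000)/2 = 7.750000
  f(7.750000) = -13.515625
  f(mid) < 0, so root is in [7.750000, 8.000000]

midpoint = 7.750000


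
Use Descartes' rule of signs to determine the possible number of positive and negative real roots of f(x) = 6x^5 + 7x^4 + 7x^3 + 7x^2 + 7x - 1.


Descartes' rule of signs:

For positive roots, count sign changes in f(x) = 6x^5 + 7x^4 + 7x^3 + 7x^2 + 7x - 1:
Signs of coefficients: +, +, +, +, +, -
Number of sign changes: 1
Possible positive real roots: 1

For negative roots, examine f(-x) = -6x^5 + 7x^4 - 7x^3 + 7x^2 - 7x - 1:
Signs of coefficients: -, +, -, +, -, -
Number of sign changes: 4
Possible negative real roots: 4, 2, 0

Positive roots: 1; Negative roots: 4 or 2 or 0


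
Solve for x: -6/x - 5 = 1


Subtract -5 from both sides: -6/x = 6
Multiply both sides by x: -6 = 6 * x
Divide by 6: x = -1

x = -1


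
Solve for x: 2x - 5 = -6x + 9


Starting with: 2x - 5 = -6x + 9
Move all x terms to left: (2 + 6)x = 9 + 5
Simplify: 8x = 14
Divide both sides by 8: x = 7/4

x = 7/4


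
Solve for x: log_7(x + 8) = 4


Convert to exponential form: x + 8 = 7^4 = 2401
x = 2401 - 8 = 2393
Check: log_7(2393 + 8) = log_7(2401) = log_7(2401) = 4 ✓

x = 2393


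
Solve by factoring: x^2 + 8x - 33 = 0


We need two numbers that multiply to -33 and add to 8.
Those numbers are 11 and -3 (since 11 * (-3) = -33 and 11 + (-3) = 8).
So x^2 + 8x - 33 = (x + 11)(x - 3) = 0
Setting each factor to zero: x = -11 or x = 3

x = -11, x = 3


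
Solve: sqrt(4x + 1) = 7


Square both sides: 4x + 1 = 7^2 = 49
4x = 49 - 1 = 48
x = 12
Check: sqrt(4*12 + 1) = sqrt(49) = 7 ✓

x = 12


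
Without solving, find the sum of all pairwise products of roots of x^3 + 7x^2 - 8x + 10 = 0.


By Vieta's formulas for x^3 + bx^2 + cx + d = 0:
  r1 + r2 + r3 = -b/a = -7
  r1*r2 + r1*r3 + r2*r3 = c/a = -8
  r1*r2*r3 = -d/a = -10


Sum of pairwise products = -8


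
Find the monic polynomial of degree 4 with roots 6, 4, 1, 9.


A monic polynomial with roots 6, 4, 1, 9 is:
p(x) = (x - 6)(x - 4)(x - 1)(x - 9)
After multiplying by (x - 6): x - 6
After multiplying by (x - 4): x^2 - 10x + 24
After multiplying by (x - 1): x^3 - 11x^2 + 34x - 24
After multiplying by (x - 9): x^4 - 20x^3 + 133x^2 - 330x + 216

x^4 - 20x^3 + 133x^2 - 330x + 216


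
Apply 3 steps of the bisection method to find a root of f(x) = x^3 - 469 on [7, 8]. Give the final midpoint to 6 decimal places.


f(x) = x^3 - 469
f(7) = -126 < 0
f(8) = 43 > 0

Step 1: midpoint = (7.000000 + 8.000000)/2 = 7.500000
  f(7.500000) = -47.125000
  f(mid) < 0, so root is in [7.500000, 8.000000]

Step 2: midpoint = (7.500000 + 8.000000)/2 = 7.750000
  f(7.750000) = -3.515625
  f(mid) < 0, so root is in [7.750000, 8.000000]

Step 3: midpoint = (7.750000 + 8.000000)/2 = 7.875000
  f(7.875000) = 19.373047
  f(mid) > 0, so root is in [7.750000, 7.875000]

midpoint = 7.875000


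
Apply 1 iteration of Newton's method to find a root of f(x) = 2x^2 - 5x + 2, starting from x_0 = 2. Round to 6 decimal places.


Newton's method: x_(n+1) = x_n - f(x_n)/f'(x_n)
f(x) = 2x^2 - 5x + 2
f'(x) = 4x - 5

Iteration 1:
  f(2.000000) = 0.000000
  f'(2.000000) = 3.000000
  x_1 = 2.000000 - (0.000000)/(3.000000) = 2.000000

x_1 = 2.000000


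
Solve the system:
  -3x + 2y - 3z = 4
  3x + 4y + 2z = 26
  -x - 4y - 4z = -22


Using Cramer's rule. Expand each determinant along the first row.
D  = (-3)*[4*(-4) - 2*(-4)] - 2*[3*(-4) - 2*(-1)] + (-3)*[3*(-4) - 4*(-1)]
  = (-3)*(-8) - 2*(-10) + (-3)*(-8) = 68
Dx = 4*[4*(-4) - 2*(-4)] - 2*[26*(-4) - 2*(-22)] + (-3)*[26*(-4) - 4*(-22)]
  = 4*(-8) - 2*(-60) + (-3)*(-16) = 136
Dy = (-3)*[26*(-4) - 2*(-22)] - 4*[3*(-4) - 2*(-1)] + (-3)*[3*(-22) - 26*(-1)]
  = (-3)*(-60) - 4*(-10) + (-3)*(-40) = 340
Dz = (-3)*[4*(-22) - 26*(-4)] - 2*[3*(-22) - 26*(-1)] + 4*[3*(-4) - 4*(-1)]
  = (-3)*(16) - 2*(-40) + 4*(-8) = 0
x = Dx/D = 136/68 = 2, y = Dy/D = 340/68 = 5, z = Dz/D = 0/68 = 0
Check eq1: (-3)(2) + (2)(5) + (-3)(0) = 4 = 4 ✓
Check eq2: (3)(2) + (4)(5) + (2)(0) = 26 = 26 ✓
Check eq3: (-1)(2) + (-4)(5) + (-4)(0) = -22 = -22 ✓

x = 2, y = 5, z = 0


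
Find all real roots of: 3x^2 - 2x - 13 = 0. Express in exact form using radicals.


Using the quadratic formula: x = (-b ± sqrt(b^2 - 4ac)) / (2a)
Here a = 3, b = -2, c = -13
Discriminant = b^2 - 4ac = (-2)^2 - 4(3)(-13) = 4 + 156 = 160
Since discriminant = 160 > 0, there are two real roots.
x = (2 ± 4*sqrt(10)) / 6
Simplifying: x = (1 ± 2*sqrt(10)) / 3
Numerically: x ≈ 2.4415 or x ≈ -1.7749

x = (1 + 2*sqrt(10)) / 3 or x = (1 - 2*sqrt(10)) / 3


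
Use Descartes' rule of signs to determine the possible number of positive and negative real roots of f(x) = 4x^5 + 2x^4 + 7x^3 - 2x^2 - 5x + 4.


Descartes' rule of signs:

For positive roots, count sign changes in f(x) = 4x^5 + 2x^4 + 7x^3 - 2x^2 - 5x + 4:
Signs of coefficients: +, +, +, -, -, +
Number of sign changes: 2
Possible positive real roots: 2, 0

For negative roots, examine f(-x) = -4x^5 + 2x^4 - 7x^3 - 2x^2 + 5x + 4:
Signs of coefficients: -, +, -, -, +, +
Number of sign changes: 3
Possible negative real roots: 3, 1

Positive roots: 2 or 0; Negative roots: 3 or 1


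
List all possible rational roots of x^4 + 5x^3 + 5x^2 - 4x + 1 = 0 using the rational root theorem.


Rational root theorem: possible roots are ±p/q where:
  p divides the constant term (1): p ∈ {1}
  q divides the leading coefficient (1): q ∈ {1}

All possible rational roots: -1, 1

-1, 1


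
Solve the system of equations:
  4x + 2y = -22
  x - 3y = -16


Using Cramer's rule:
Determinant D = (4)(-3) - (1)(2) = -12 - 2 = -14
Dx = (-22)(-3) - (-16)(2) = 66 + 32 = 98
Dy = (4)(-16) - (1)(-22) = -64 + 22 = -42
x = Dx/D = 98/-14 = -7
y = Dy/D = -42/-14 = 3

x = -7, y = 3


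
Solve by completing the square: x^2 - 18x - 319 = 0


Start: x^2 - 18x - 319 = 0
Move constant: x^2 - 18x = 319
Half of -18 is -9, squared is 81
Add 81 to both sides: x^2 - 18x + 81 = 400
(x - 9)^2 = 400
x - 9 = ±20
x = 9 + 20 = 29 or x = 9 - 20 = -11

x = -11, x = 29


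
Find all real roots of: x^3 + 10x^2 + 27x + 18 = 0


Let p(x) = x^3 + 10x^2 + 27x + 18. By the rational root theorem (leading coefficient 1), any rational root is an integer divisor of 18: try ±1, ±2, ... in turn.
Test x = 1: value = 56 ≠ 0.
Test x = -1: value = 0 ✓, so (x + 1) is a factor.
Synthetic division by (x + 1): bring down 1; 1(-1) + 10 = 9; 9(-1) + 27 = 18; 18(-1) + 18 = 0 → quotient x^2 + 9x + 18, remainder 0.
Solve the quadratic x^2 + 9x + 18 = 0: discriminant = 9^2 - 4(1)(18) = 81 - 72 = 9.
sqrt(9) = 3, so x = (-9 ± 3)/2: x = -3 or x = -6.

x = -6, x = -3, x = -1


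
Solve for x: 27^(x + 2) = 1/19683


Express both sides with the same base.
1/19683 = 27^(-3)
Since the bases match, equate exponents: x + 2 = -3
So x = -3 - (2) = -5

x = -5


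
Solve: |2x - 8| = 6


An absolute value equation |expr| = 6 gives two cases:
Case 1: 2x - 8 = 6
  2x = 14, so x = 7
Case 2: 2x - 8 = -6
  2x = 2, so x = 1

x = 1, x = 7


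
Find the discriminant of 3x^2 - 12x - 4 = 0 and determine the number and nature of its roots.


For ax^2 + bx + c = 0, discriminant D = b^2 - 4ac
Here a = 3, b = -12, c = -4
D = (-12)^2 - 4(3)(-4) = 144 + 48 = 192

D = 192 > 0 but not a perfect square
The equation has 2 distinct real irrational roots.

Discriminant = 192, 2 distinct real irrational roots


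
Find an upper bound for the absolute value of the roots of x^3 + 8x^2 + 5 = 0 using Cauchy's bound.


Cauchy's bound: all roots r satisfy |r| <= 1 + max(|a_i/a_n|) for i = 0,...,n-1
where a_n is the leading coefficient.

Coefficients: [1, 8, 0, 5]
Leading coefficient a_n = 1
Ratios |a_i/a_n|: 8, 0, 5
Maximum ratio: 8
Cauchy's bound: |r| <= 1 + 8 = 9

Upper bound = 9


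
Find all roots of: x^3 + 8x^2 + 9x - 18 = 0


Let p(x) = x^3 + 8x^2 + 9x - 18. By the rational root theorem (leading coefficient 1), any rational root is an integer divisor of 18: try ±1, ±2, ... in turn.
Test x = 1: value = 0 ✓, so (x - 1) is a factor.
Synthetic division by (x - 1): bring down 1; 1(1) + 8 = 9; 9(1) + 9 = 18; 18(1) - 18 = 0 → quotient x^2 + 9x + 18, remainder 0.
Solve the quadratic x^2 + 9x + 18 = 0: discriminant = 9^2 - 4(1)(18) = 81 - 72 = 9.
sqrt(9) = 3, so x = (-9 ± 3)/2: x = -3 or x = -6.
Collecting all roots found:

x = -6, x = -3, x = 1


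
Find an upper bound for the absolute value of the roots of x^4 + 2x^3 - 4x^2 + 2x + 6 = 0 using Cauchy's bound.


Cauchy's bound: all roots r satisfy |r| <= 1 + max(|a_i/a_n|) for i = 0,...,n-1
where a_n is the leading coefficient.

Coefficients: [1, 2, -4, 2, 6]
Leading coefficient a_n = 1
Ratios |a_i/a_n|: 2, 4, 2, 6
Maximum ratio: 6
Cauchy's bound: |r| <= 1 + 6 = 7

Upper bound = 7


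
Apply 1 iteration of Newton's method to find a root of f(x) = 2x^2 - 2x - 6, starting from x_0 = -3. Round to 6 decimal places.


Newton's method: x_(n+1) = x_n - f(x_n)/f'(x_n)
f(x) = 2x^2 - 2x - 6
f'(x) = 4x - 2

Iteration 1:
  f(-3.000000) = 18.000000
  f'(-3.000000) = -14.000000
  x_1 = -3.000000 - (18.000000)/(-14.000000) = -1.714286

x_1 = -1.714286


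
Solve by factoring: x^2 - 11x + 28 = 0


We need two numbers that multiply to 28 and add to -11.
Those numbers are -4 and -7 (since (-4) * (-7) = 28 and (-4) + (-7) = -11).
So x^2 - 11x + 28 = (x - 4)(x - 7) = 0
Setting each factor to zero: x = 4 or x = 7

x = 4, x = 7


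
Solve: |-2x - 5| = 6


An absolute value equation |expr| = 6 gives two cases:
Case 1: -2x - 5 = 6
  -2x = 11, so x = -11/2
Case 2: -2x - 5 = -6
  -2x = -1, so x = 1/2

x = -11/2, x = 1/2


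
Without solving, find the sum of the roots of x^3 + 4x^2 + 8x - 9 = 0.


By Vieta's formulas for x^3 + bx^2 + cx + d = 0:
  r1 + r2 + r3 = -b/a = -4
  r1*r2 + r1*r3 + r2*r3 = c/a = 8
  r1*r2*r3 = -d/a = 9


Sum = -4


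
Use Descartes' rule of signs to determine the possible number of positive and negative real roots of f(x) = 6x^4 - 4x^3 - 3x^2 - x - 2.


Descartes' rule of signs:

For positive roots, count sign changes in f(x) = 6x^4 - 4x^3 - 3x^2 - x - 2:
Signs of coefficients: +, -, -, -, -
Number of sign changes: 1
Possible positive real roots: 1

For negative roots, examine f(-x) = 6x^4 + 4x^3 - 3x^2 + x - 2:
Signs of coefficients: +, +, -, +, -
Number of sign changes: 3
Possible negative real roots: 3, 1

Positive roots: 1; Negative roots: 3 or 1


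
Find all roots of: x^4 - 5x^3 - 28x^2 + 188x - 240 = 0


Let p(x) = x^4 - 5x^3 - 28x^2 + 188x - 240. By the rational root theorem (leading coefficient 1), any rational root is an integer divisor of 240: try ±1, ±2, ... in turn.
Test x = 1: value = -84 ≠ 0.
Test x = -1: value = -450 ≠ 0.
Test x = 2: value = 0 ✓, so (x - 2) is a factor.
Synthetic division by (x - 2): bring down 1; 1(2) - 5 = -3; (-3)(2) - 28 = -34; (-34)(2) + 188 = 120; 120(2) - 240 = 0 → quotient x^3 - 3x^2 - 34x + 120, remainder 0.
Continue with the quotient x^3 - 3x^2 - 34x + 120 (candidates must divide 120; re-test x = 2 first in case it repeats).
Test x = 2: value = 48 ≠ 0.
Test x = -2: value = 168 ≠ 0.
Test x = 3: value = 18 ≠ 0.
Test x = -3: value = 168 ≠ 0.
Test x = 4: value = 0 ✓, so (x - 4) is a factor.
Synthetic division by (x - 4): bring down 1; 1(4) - 3 = 1; 1(4) - 34 = -30; (-30)(4) + 120 = 0 → quotient x^2 + x - 30, remainder 0.
Solve the quadratic x^2 + x - 30 = 0: discriminant = 1^2 - 4(1)(-30) = 1 + 120 = 121.
sqrt(121) = 11, so x = (-1 ± 11)/2: x = 5 or x = -6.
Collecting all roots found:

x = -6, x = 2, x = 4, x = 5


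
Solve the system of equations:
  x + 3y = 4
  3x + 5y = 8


Using Cramer's rule:
Determinant D = (1)(5) - (3)(3) = 5 - 9 = -4
Dx = (4)(5) - (8)(3) = 20 - 24 = -4
Dy = (1)(8) - (3)(4) = 8 - 12 = -4
x = Dx/D = -4/-4 = 1
y = Dy/D = -4/-4 = 1

x = 1, y = 1


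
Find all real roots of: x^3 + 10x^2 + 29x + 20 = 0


Let p(x) = x^3 + 10x^2 + 29x + 20. By the rational root theorem (leading coefficient 1), any rational root is an integer divisor of 20: try ±1, ±2, ... in turn.
Test x = 1: value = 60 ≠ 0.
Test x = -1: value = 0 ✓, so (x + 1) is a factor.
Synthetic division by (x + 1): bring down 1; 1(-1) + 10 = 9; 9(-1) + 29 = 20; 20(-1) + 20 = 0 → quotient x^2 + 9x + 20, remainder 0.
Solve the quadratic x^2 + 9x + 20 = 0: discriminant = 9^2 - 4(1)(20) = 81 - 80 = 1.
sqrt(1) = 1, so x = (-9 ± 1)/2: x = -4 or x = -5.

x = -5, x = -4, x = -1


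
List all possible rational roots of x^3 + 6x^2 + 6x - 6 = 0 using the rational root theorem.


Rational root theorem: possible roots are ±p/q where:
  p divides the constant term (-6): p ∈ {1, 2, 3, 6}
  q divides the leading coefficient (1): q ∈ {1}

All possible rational roots: -6, -3, -2, -1, 1, 2, 3, 6

-6, -3, -2, -1, 1, 2, 3, 6


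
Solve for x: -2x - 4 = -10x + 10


Starting with: -2x - 4 = -10x + 10
Move all x terms to left: (-2 + 10)x = 10 + 4
Simplify: 8x = 14
Divide both sides by 8: x = 7/4

x = 7/4


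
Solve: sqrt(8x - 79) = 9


Square both sides: 8x - 79 = 9^2 = 81
8x = 81 + 79 = 160
x = 20
Check: sqrt(8*20 - 79) = sqrt(81) = 9 ✓

x = 20


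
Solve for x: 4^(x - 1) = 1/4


Express both sides with the same base.
1/4 = 4^(-1)
Since the bases match, equate exponents: x - 1 = -1
So x = -1 - (-1) = 0

x = 0


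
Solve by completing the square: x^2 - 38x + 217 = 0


Start: x^2 - 38x + 217 = 0
Move constant: x^2 - 38x = -217
Half of -38 is -19, squared is 361
Add 361 to both sides: x^2 - 38x + 361 = 144
(x - 19)^2 = 144
x - 19 = ±12
x = 19 + 12 = 31 or x = 19 - 12 = 7

x = 7, x = 31


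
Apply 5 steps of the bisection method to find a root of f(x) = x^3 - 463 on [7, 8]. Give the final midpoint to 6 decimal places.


f(x) = x^3 - 463
f(7) = -120 < 0
f(8) = 49 > 0

Step 1: midpoint = (7.000000 + 8.000000)/2 = 7.500000
  f(7.500000) = -41.125000
  f(mid) < 0, so root is in [7.500000, 8.000000]

Step 2: midpoint = (7.500000 + 8.000000)/2 = 7.750000
  f(7.750000) = 2.484375
  f(mid) > 0, so root is in [7.500000, 7.750000]

Step 3: midpoint = (7.500000 + 7.750000)/2 = 7.625000
  f(7.625000) = -19.677734
  f(mid) < 0, so root is in [7.625000, 7.750000]

Step 4: midpoint = (7.625000 + 7.750000)/2 = 7.687500
  f(7.687500) = -8.686768
  f(mid) < 0, so root is in [7.687500, 7.750000]

Step 5: midpoint = (7.687500 + 7.750000)/2 = 7.718750
  f(7.718750) = -3.123810
  f(mid) < 0, so root is in [7.718750, 7.750000]

midpoint = 7.718750


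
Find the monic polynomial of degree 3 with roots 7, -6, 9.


A monic polynomial with roots 7, -6, 9 is:
p(x) = (x - 7)(x + 6)(x - 9)
After multiplying by (x - 7): x - 7
After multiplying by (x + 6): x^2 - x - 42
After multiplying by (x - 9): x^3 - 10x^2 - 33x + 378

x^3 - 10x^2 - 33x + 378


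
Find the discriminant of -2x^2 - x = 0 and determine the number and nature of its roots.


For ax^2 + bx + c = 0, discriminant D = b^2 - 4ac
Here a = -2, b = -1, c = 0
D = (-1)^2 - 4(-2)(0) = 1 - 0 = 1

D = 1 > 0 and is a perfect square (sqrt = 1)
The equation has 2 distinct real rational roots.

Discriminant = 1, 2 distinct real rational roots


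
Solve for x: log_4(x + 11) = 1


Convert to exponential form: x + 11 = 4^1 = 4
x = 4 - 11 = -7
Check: log_4(-7 + 11) = log_4(4) = log_4(4) = 1 ✓

x = -7


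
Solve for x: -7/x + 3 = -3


Subtract 3 from both sides: -7/x = -6
Multiply both sides by x: -7 = -6 * x
Divide by -6: x = 7/6

x = 7/6


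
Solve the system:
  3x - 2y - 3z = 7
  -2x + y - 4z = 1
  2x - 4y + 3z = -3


Using Cramer's rule. Expand each determinant along the first row.
D  = 3*[1*3 - (-4)*(-4)] - (-2)*[(-2)*3 - (-4)*2] + (-3)*[(-2)*(-4) - 1*2]
  = 3*(-13) - (-2)*(2) + (-3)*(6) = -53
Dx = 7*[1*3 - (-4)*(-4)] - (-2)*[1*3 - (-4)*(-3)] + (-3)*[1*(-4) - 1*(-3)]
  = 7*(-13) - (-2)*(-9) + (-3)*(-1) = -106
Dy = 3*[1*3 - (-4)*(-3)] - 7*[(-2)*3 - (-4)*2] + (-3)*[(-2)*(-3) - 1*2]
  = 3*(-9) - 7*(2) + (-3)*(4) = -53
Dz = 3*[1*(-3) - 1*(-4)] - (-2)*[(-2)*(-3) - 1*2] + 7*[(-2)*(-4) - 1*2]
  = 3*(1) - (-2)*(4) + 7*(6) = 53
x = Dx/D = -106/-53 = 2, y = Dy/D = -53/-53 = 1, z = Dz/D = 53/-53 = -1
Check eq1: (3)(2) + (-2)(1) + (-3)(-1) = 7 = 7 ✓
Check eq2: (-2)(2) + (1)(1) + (-4)(-1) = 1 = 1 ✓
Check eq3: (2)(2) + (-4)(1) + (3)(-1) = -3 = -3 ✓

x = 2, y = 1, z = -1


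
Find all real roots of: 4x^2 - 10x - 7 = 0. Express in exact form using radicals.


Using the quadratic formula: x = (-b ± sqrt(b^2 - 4ac)) / (2a)
Here a = 4, b = -10, c = -7
Discriminant = b^2 - 4ac = (-10)^2 - 4(4)(-7) = 100 + 112 = 212
Since discriminant = 212 > 0, there are two real roots.
x = (10 ± 2*sqrt(53)) / 8
Simplifying: x = (5 ± sqrt(53)) / 4
Numerically: x ≈ 3.0700 or x ≈ -0.5700

x = (5 + sqrt(53)) / 4 or x = (5 - sqrt(53)) / 4


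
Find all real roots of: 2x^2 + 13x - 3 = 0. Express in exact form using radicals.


Using the quadratic formula: x = (-b ± sqrt(b^2 - 4ac)) / (2a)
Here a = 2, b = 13, c = -3
Discriminant = b^2 - 4ac = 13^2 - 4(2)(-3) = 169 + 24 = 193
Since discriminant = 193 > 0, there are two real roots.
x = (-13 ± sqrt(193)) / 4
Numerically: x ≈ 0.2231 or x ≈ -6.7231

x = (-13 + sqrt(193)) / 4 or x = (-13 - sqrt(193)) / 4


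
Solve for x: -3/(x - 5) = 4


Multiply both sides by (x - 5): -3 = 4(x - 5)
Distribute: -3 = 4x - 20
4x = -3 + 20 = 17
x = 17/4

x = 17/4


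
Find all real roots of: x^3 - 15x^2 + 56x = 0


The constant term is 0, so x = 0 is a root. Factor out x:
  x(x^2 - 15x + 56) = 0
Solve the quadratic x^2 - 15x + 56 = 0: discriminant = (-15)^2 - 4(1)(56) = 225 - 224 = 1.
sqrt(1) = 1, so x = (15 ± 1)/2: x = 8 or x = 7.

x = 0, x = 7, x = 8


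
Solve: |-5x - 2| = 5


An absolute value equation |expr| = 5 gives two cases:
Case 1: -5x - 2 = 5
  -5x = 7, so x = -7/5
Case 2: -5x - 2 = -5
  -5x = -3, so x = 3/5

x = -7/5, x = 3/5


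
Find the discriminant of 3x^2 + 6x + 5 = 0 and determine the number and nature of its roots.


For ax^2 + bx + c = 0, discriminant D = b^2 - 4ac
Here a = 3, b = 6, c = 5
D = (6)^2 - 4(3)(5) = 36 - 60 = -24

D = -24 < 0
The equation has no real roots (2 complex conjugate roots).

Discriminant = -24, no real roots (2 complex conjugate roots)


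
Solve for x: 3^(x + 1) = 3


Express both sides with the same base.
3 = 3^1
Since the bases match, equate exponents: x + 1 = 1
So x = 1 - (1) = 0

x = 0


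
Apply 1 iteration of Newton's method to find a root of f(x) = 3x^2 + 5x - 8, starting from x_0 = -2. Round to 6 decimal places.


Newton's method: x_(n+1) = x_n - f(x_n)/f'(x_n)
f(x) = 3x^2 + 5x - 8
f'(x) = 6x + 5

Iteration 1:
  f(-2.000000) = -6.000000
  f'(-2.000000) = -7.000000
  x_1 = -2.000000 - (-6.000000)/(-7.000000) = -2.857143

x_1 = -2.857143


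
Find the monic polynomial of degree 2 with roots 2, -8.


A monic polynomial with roots 2, -8 is:
p(x) = (x - 2)(x + 8)
After multiplying by (x - 2): x - 2
After multiplying by (x + 8): x^2 + 6x - 16

x^2 + 6x - 16


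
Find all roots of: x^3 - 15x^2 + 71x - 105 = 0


Let p(x) = x^3 - 15x^2 + 71x - 105. By the rational root theorem (leading coefficient 1), any rational root is an integer divisor of 105: try ±1, ±2, ... in turn.
Test x = 1: value = -48 ≠ 0.
Test x = -1: value = -192 ≠ 0.
Test x = 3: value = 0 ✓, so (x - 3) is a factor.
Synthetic division by (x - 3): bring down 1; 1(3) - 15 = -12; (-12)(3) + 71 = 35; 35(3) - 105 = 0 → quotient x^2 - 12x + 35, remainder 0.
Solve the quadratic x^2 - 12x + 35 = 0: discriminant = (-12)^2 - 4(1)(35) = 144 - 140 = 4.
sqrt(4) = 2, so x = (12 ± 2)/2: x = 7 or x = 5.
Collecting all roots found:

x = 3, x = 5, x = 7


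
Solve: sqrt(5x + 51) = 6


Square both sides: 5x + 51 = 6^2 = 36
5x = 36 - 51 = -15
x = -3
Check: sqrt(5*(-3) + 51) = sqrt(36) = 6 ✓

x = -3


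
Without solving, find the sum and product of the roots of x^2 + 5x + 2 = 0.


By Vieta's formulas for ax^2 + bx + c = 0:
  Sum of roots = -b/a
  Product of roots = c/a

Here a = 1, b = 5, c = 2
Sum = -(5)/1 = -5
Product = 2/1 = 2

Sum = -5, Product = 2


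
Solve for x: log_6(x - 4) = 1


Convert to exponential form: x - 4 = 6^1 = 6
x = 6 + 4 = 10
Check: log_6(10 - 4) = log_6(6) = log_6(6) = 1 ✓

x = 10


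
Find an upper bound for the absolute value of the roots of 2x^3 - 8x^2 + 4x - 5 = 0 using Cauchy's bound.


Cauchy's bound: all roots r satisfy |r| <= 1 + max(|a_i/a_n|) for i = 0,...,n-1
where a_n is the leading coefficient.

Coefficients: [2, -8, 4, -5]
Leading coefficient a_n = 2
Ratios |a_i/a_n|: 4, 2, 5/2
Maximum ratio: 4
Cauchy's bound: |r| <= 1 + 4 = 5

Upper bound = 5


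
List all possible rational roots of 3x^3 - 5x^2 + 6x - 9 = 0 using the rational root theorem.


Rational root theorem: possible roots are ±p/q where:
  p divides the constant term (-9): p ∈ {1, 3, 9}
  q divides the leading coefficient (3): q ∈ {1, 3}

All possible rational roots: -9, -3, -1, -1/3, 1/3, 1, 3, 9

-9, -3, -1, -1/3, 1/3, 1, 3, 9


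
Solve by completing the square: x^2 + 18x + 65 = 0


Start: x^2 + 18x + 65 = 0
Move constant: x^2 + 18x = -65
Half of 18 is 9, squared is 81
Add 81 to both sides: x^2 + 18x + 81 = 16
(x + 9)^2 = 16
x + 9 = ±4
x = -9 + 4 = -5 or x = -9 - 4 = -13

x = -13, x = -5


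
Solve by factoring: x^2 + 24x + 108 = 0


We need two numbers that multiply to 108 and add to 24.
Those numbers are 18 and 6 (since 18 * 6 = 108 and 18 + 6 = 24).
So x^2 + 24x + 108 = (x + 18)(x + 6) = 0
Setting each factor to zero: x = -18 or x = -6

x = -18, x = -6


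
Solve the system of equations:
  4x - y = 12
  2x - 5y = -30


Using Cramer's rule:
Determinant D = (4)(-5) - (2)(-1) = -20 + 2 = -18
Dx = (12)(-5) - (-30)(-1) = -60 - 30 = -90
Dy = (4)(-30) - (2)(12) = -120 - 24 = -144
x = Dx/D = -90/-18 = 5
y = Dy/D = -144/-18 = 8

x = 5, y = 8


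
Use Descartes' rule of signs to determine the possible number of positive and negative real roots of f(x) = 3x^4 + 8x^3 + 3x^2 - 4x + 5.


Descartes' rule of signs:

For positive roots, count sign changes in f(x) = 3x^4 + 8x^3 + 3x^2 - 4x + 5:
Signs of coefficients: +, +, +, -, +
Number of sign changes: 2
Possible positive real roots: 2, 0

For negative roots, examine f(-x) = 3x^4 - 8x^3 + 3x^2 + 4x + 5:
Signs of coefficients: +, -, +, +, +
Number of sign changes: 2
Possible negative real roots: 2, 0

Positive roots: 2 or 0; Negative roots: 2 or 0


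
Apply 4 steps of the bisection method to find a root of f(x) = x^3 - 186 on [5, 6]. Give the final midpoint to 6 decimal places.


f(x) = x^3 - 186
f(5) = -61 < 0
f(6) = 30 > 0

Step 1: midpoint = (5.000000 + 6.000000)/2 = 5.500000
  f(5.500000) = -19.625000
  f(mid) < 0, so root is in [5.500000, 6.000000]

Step 2: midpoint = (5.500000 + 6.000000)/2 = 5.750000
  f(5.750000) = 4.109375
  f(mid) > 0, so root is in [5.500000, 5.750000]

Step 3: midpoint = (5.500000 + 5.750000)/2 = 5.625000
  f(5.625000) = -8.021484
  f(mid) < 0, so root is in [5.625000, 5.750000]

Step 4: midpoint = (5.625000 + 5.750000)/2 = 5.687500
  f(5.687500) = -2.022705
  f(mid) < 0, so root is in [5.687500, 5.750000]

midpoint = 5.687500


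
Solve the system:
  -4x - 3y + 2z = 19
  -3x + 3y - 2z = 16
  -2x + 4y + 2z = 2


Using Cramer's rule. Expand each determinant along the first row.
D  = (-4)*[3*2 - (-2)*4] - (-3)*[(-3)*2 - (-2)*(-2)] + 2*[(-3)*4 - 3*(-2)]
  = (-4)*(14) - (-3)*(-10) + 2*(-6) = -98
Dx = 19*[3*2 - (-2)*4] - (-3)*[16*2 - (-2)*2] + 2*[16*4 - 3*2]
  = 19*(14) - (-3)*(36) + 2*(58) = 490
Dy = (-4)*[16*2 - (-2)*2] - 19*[(-3)*2 - (-2)*(-2)] + 2*[(-3)*2 - 16*(-2)]
  = (-4)*(36) - 19*(-10) + 2*(26) = 98
Dz = (-4)*[3*2 - 16*4] - (-3)*[(-3)*2 - 16*(-2)] + 19*[(-3)*4 - 3*(-2)]
  = (-4)*(-58) - (-3)*(26) + 19*(-6) = 196
x = Dx/D = 490/-98 = -5, y = Dy/D = 98/-98 = -1, z = Dz/D = 196/-98 = -2
Check eq1: (-4)(-5) + (-3)(-1) + (2)(-2) = 19 = 19 ✓
Check eq2: (-3)(-5) + (3)(-1) + (-2)(-2) = 16 = 16 ✓
Check eq3: (-2)(-5) + (4)(-1) + (2)(-2) = 2 = 2 ✓

x = -5, y = -1, z = -2


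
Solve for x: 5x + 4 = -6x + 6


Starting with: 5x + 4 = -6x + 6
Move all x terms to left: (5 + 6)x = 6 - 4
Simplify: 11x = 2
Divide both sides by 11: x = 2/11

x = 2/11


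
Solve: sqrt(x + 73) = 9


Square both sides: x + 73 = 9^2 = 81
x = 81 - 73 = 8
x = 8
Check: sqrt(1*8 + 73) = sqrt(81) = 9 ✓

x = 8


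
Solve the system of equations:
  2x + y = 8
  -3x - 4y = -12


Using Cramer's rule:
Determinant D = (2)(-4) - (-3)(1) = -8 + 3 = -5
Dx = (8)(-4) - (-12)(1) = -32 + 12 = -20
Dy = (2)(-12) - (-3)(8) = -24 + 24 = 0
x = Dx/D = -20/-5 = 4
y = Dy/D = 0/-5 = 0

x = 4, y = 0


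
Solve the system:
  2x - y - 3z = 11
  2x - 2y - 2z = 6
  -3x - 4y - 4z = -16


Using Cramer's rule. Expand each determinant along the first row.
D  = 2*[(-2)*(-4) - (-2)*(-4)] - (-1)*[2*(-4) - (-2)*(-3)] + (-3)*[2*(-4) - (-2)*(-3)]
  = 2*(0) - (-1)*(-14) + (-3)*(-14) = 28
Dx = 11*[(-2)*(-4) - (-2)*(-4)] - (-1)*[6*(-4) - (-2)*(-16)] + (-3)*[6*(-4) - (-2)*(-16)]
  = 11*(0) - (-1)*(-56) + (-3)*(-56) = 112
Dy = 2*[6*(-4) - (-2)*(-16)] - 11*[2*(-4) - (-2)*(-3)] + (-3)*[2*(-16) - 6*(-3)]
  = 2*(-56) - 11*(-14) + (-3)*(-14) = 84
Dz = 2*[(-2)*(-16) - 6*(-4)] - (-1)*[2*(-16) - 6*(-3)] + 11*[2*(-4) - (-2)*(-3)]
  = 2*(56) - (-1)*(-14) + 11*(-14) = -56
x = Dx/D = 112/28 = 4, y = Dy/D = 84/28 = 3, z = Dz/D = -56/28 = -2
Check eq1: (2)(4) + (-1)(3) + (-3)(-2) = 11 = 11 ✓
Check eq2: (2)(4) + (-2)(3) + (-2)(-2) = 6 = 6 ✓
Check eq3: (-3)(4) + (-4)(3) + (-4)(-2) = -16 = -16 ✓

x = 4, y = 3, z = -2


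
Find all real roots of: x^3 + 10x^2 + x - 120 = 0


Let p(x) = x^3 + 10x^2 + x - 120. By the rational root theorem (leading coefficient 1), any rational root is an integer divisor of 120: try ±1, ±2, ... in turn.
Test x = 1: value = -108 ≠ 0.
Test x = -1: value = -112 ≠ 0.
Test x = 2: value = -70 ≠ 0.
Test x = -2: value = -90 ≠ 0.
Test x = 3: value = 0 ✓, so (x - 3) is a factor.
Synthetic division by (x - 3): bring down 1; 1(3) + 10 = 13; 13(3) + 1 = 40; 40(3) - 120 = 0 → quotient x^2 + 13x + 40, remainder 0.
Solve the quadratic x^2 + 13x + 40 = 0: discriminant = 13^2 - 4(1)(40) = 169 - 160 = 9.
sqrt(9) = 3, so x = (-13 ± 3)/2: x = -5 or x = -8.

x = -8, x = -5, x = 3


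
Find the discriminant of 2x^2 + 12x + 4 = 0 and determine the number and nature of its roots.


For ax^2 + bx + c = 0, discriminant D = b^2 - 4ac
Here a = 2, b = 12, c = 4
D = (12)^2 - 4(2)(4) = 144 - 32 = 112

D = 112 > 0 but not a perfect square
The equation has 2 distinct real irrational roots.

Discriminant = 112, 2 distinct real irrational roots


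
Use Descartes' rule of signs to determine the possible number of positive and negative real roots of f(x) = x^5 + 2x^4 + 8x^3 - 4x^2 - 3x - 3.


Descartes' rule of signs:

For positive roots, count sign changes in f(x) = x^5 + 2x^4 + 8x^3 - 4x^2 - 3x - 3:
Signs of coefficients: +, +, +, -, -, -
Number of sign changes: 1
Possible positive real roots: 1

For negative roots, examine f(-x) = -x^5 + 2x^4 - 8x^3 - 4x^2 + 3x - 3:
Signs of coefficients: -, +, -, -, +, -
Number of sign changes: 4
Possible negative real roots: 4, 2, 0

Positive roots: 1; Negative roots: 4 or 2 or 0
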